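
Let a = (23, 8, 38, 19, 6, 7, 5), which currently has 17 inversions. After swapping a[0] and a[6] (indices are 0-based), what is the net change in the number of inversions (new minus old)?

-9

Positions 0 and 6 hold 23 and 5; after swapping, the array is [5, 8, 38, 19, 6, 7, 23].
Element-by-element contributions:
5: 0
8: 2
38: 4
19: 2
6: 0
7: 0
23: 0
Sum: 0 + 2 + 4 + 2 + 0 + 0 + 0 = 8
Change: 8 − 17 = -9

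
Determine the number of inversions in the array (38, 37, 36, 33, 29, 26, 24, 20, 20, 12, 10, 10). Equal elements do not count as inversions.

Sweep left to right; for each value list the smaller values that follow it:
38 → 37, 36, 33, 29, 26, 24, 20, 20, 12, 10, 10 → 11
37 → 36, 33, 29, 26, 24, 20, 20, 12, 10, 10 → 10
36 → 33, 29, 26, 24, 20, 20, 12, 10, 10 → 9
33 → 29, 26, 24, 20, 20, 12, 10, 10 → 8
29 → 26, 24, 20, 20, 12, 10, 10 → 7
26 → 24, 20, 20, 12, 10, 10 → 6
24 → 20, 20, 12, 10, 10 → 5
20 → 12, 10, 10 → 3
20 → 12, 10, 10 → 3
12 → 10, 10 → 2
10 → none → 0
10 → none → 0
Sum: 11 + 10 + 9 + 8 + 7 + 6 + 5 + 3 + 3 + 2 + 0 + 0 = 64

64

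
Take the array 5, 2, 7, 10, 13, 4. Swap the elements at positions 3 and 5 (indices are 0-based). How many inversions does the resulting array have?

4 inversions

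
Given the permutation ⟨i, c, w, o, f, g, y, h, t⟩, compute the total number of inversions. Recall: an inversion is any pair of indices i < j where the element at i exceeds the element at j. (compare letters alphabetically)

14

Element-by-element contributions:
i → c, f, g, h → 4
c → none → 0
w → o, f, g, h, t → 5
o → f, g, h → 3
f → none → 0
g → none → 0
y → h, t → 2
h → none → 0
t → none → 0
Sum: 4 + 0 + 5 + 3 + 0 + 0 + 2 + 0 + 0 = 14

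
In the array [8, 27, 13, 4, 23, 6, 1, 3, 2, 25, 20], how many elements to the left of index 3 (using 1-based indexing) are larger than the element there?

The element at index 3 is 13.
Elements before it: 8, 27
Those larger than 13: 27

1 such element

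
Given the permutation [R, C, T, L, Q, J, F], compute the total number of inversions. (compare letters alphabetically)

14 inversions

For each element, count later entries that are smaller:
R → C, L, Q, J, F → 5
C → none → 0
T → L, Q, J, F → 4
L → J, F → 2
Q → J, F → 2
J → F → 1
F → none → 0
Sum: 5 + 0 + 4 + 2 + 2 + 1 + 0 = 14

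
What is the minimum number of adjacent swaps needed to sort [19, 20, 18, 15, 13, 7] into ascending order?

14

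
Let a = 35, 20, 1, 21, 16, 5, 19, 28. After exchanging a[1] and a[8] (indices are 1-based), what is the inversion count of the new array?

14

Positions 1 and 8 hold 35 and 28; after swapping, the array is [28, 20, 1, 21, 16, 5, 19, 35].
Count, for each position, how many later elements it exceeds:
28: 6
20: 4
1: 0
21: 3
16: 1
5: 0
19: 0
35: 0
Sum: 6 + 4 + 0 + 3 + 1 + 0 + 0 + 0 = 14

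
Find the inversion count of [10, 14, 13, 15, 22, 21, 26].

Inversion pairs (indices are 1-based):
(2,3): 14 > 13
(5,6): 22 > 21
That's 2 pairs.

There are 2 inversions.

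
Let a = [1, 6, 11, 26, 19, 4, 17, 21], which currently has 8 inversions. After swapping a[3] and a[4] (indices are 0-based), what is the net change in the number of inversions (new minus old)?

Positions 3 and 4 hold 26 and 19; after swapping, the array is [1, 6, 11, 19, 26, 4, 17, 21].
Sweep left to right; for each value list the smaller values that follow it:
1: 0
6: 1
11: 1
19: 2
26: 3
4: 0
17: 0
21: 0
Sum: 0 + 1 + 1 + 2 + 3 + 0 + 0 + 0 = 7
Change: 7 − 8 = -1

-1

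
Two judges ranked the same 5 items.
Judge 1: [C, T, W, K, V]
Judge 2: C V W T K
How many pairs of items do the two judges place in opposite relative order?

Assign each item its position (1..5) in the first ordering, then rewrite the second ordering as that position sequence:
positions: C→1, T→2, W→3, K→4, V→5
second ordering as positions: [1, 5, 3, 2, 4]
Discordant pairs = inversions in this position sequence.
1: 0
5: 3, 2, 4 → 3
3: 2 → 1
2: 0
4: 0
Total: 0 + 3 + 1 + 0 + 0 = 4

4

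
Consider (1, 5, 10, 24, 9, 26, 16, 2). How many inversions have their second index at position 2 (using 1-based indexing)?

The element at index 2 is 5.
Elements before it: 1
None of them are larger than 5.

0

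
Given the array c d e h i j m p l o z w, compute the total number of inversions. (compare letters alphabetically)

Count, for each position, how many later elements it exceeds:
c: 0
d: 0
e: 0
h: 0
i: 0
j: 0
m: 1
p: 2
l: 0
o: 0
z: 1
w: 0
Sum: 0 + 0 + 0 + 0 + 0 + 0 + 1 + 2 + 0 + 0 + 1 + 0 = 4

4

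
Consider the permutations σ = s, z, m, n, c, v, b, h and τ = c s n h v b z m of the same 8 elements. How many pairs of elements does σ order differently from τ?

Discordant pairs: 14

Assign each item its position (1..8) in the first ordering, then rewrite the second ordering as that position sequence:
positions: s→1, z→2, m→3, n→4, c→5, v→6, b→7, h→8
second ordering as positions: [5, 1, 4, 8, 6, 7, 2, 3]
Discordant pairs = inversions in this position sequence.
5: 1, 4, 2, 3 → 4
1: 0
4: 2, 3 → 2
8: 6, 7, 2, 3 → 4
6: 2, 3 → 2
7: 2, 3 → 2
2: 0
3: 0
Total: 4 + 0 + 2 + 4 + 2 + 2 + 0 + 0 = 14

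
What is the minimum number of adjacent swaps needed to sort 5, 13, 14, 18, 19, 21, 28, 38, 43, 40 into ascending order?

1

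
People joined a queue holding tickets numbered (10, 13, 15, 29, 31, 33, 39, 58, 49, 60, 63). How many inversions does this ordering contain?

1 inversion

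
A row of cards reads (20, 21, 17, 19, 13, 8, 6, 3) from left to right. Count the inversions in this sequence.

Count, for each position, how many later elements it exceeds:
20 → 17, 19, 13, 8, 6, 3 → 6
21 → 17, 19, 13, 8, 6, 3 → 6
17 → 13, 8, 6, 3 → 4
19 → 13, 8, 6, 3 → 4
13 → 8, 6, 3 → 3
8 → 6, 3 → 2
6 → 3 → 1
3 → none → 0
Sum: 6 + 6 + 4 + 4 + 3 + 2 + 1 + 0 = 26

26 out-of-order pairs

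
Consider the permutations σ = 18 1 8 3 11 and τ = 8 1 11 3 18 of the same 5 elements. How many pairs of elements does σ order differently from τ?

Assign each item its position (1..5) in the first ordering, then rewrite the second ordering as that position sequence:
positions: 18→1, 1→2, 8→3, 3→4, 11→5
second ordering as positions: [3, 2, 5, 4, 1]
Discordant pairs = inversions in this position sequence.
3: 2, 1 → 2
2: 1 → 1
5: 4, 1 → 2
4: 1 → 1
1: 0
Total: 2 + 1 + 2 + 1 + 0 = 6

6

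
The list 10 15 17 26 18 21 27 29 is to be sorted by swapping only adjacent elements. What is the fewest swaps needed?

Minimum adjacent swaps = number of inversions (each swap of adjacent out-of-order elements removes one inversion and no swap can remove more).
Count inversions — for each element, later elements that are smaller:
10: none → 0
15: none → 0
17: none → 0
26: 18, 21 → 2
18: none → 0
21: none → 0
27: none → 0
29: none → 0
Total inversions: 0 + 0 + 0 + 2 + 0 + 0 + 0 + 0 = 2

2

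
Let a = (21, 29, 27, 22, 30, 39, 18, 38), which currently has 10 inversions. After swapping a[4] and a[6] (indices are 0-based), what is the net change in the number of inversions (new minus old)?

-1

Positions 4 and 6 hold 30 and 18; after swapping, the array is [21, 29, 27, 22, 18, 39, 30, 38].
Element-by-element contributions:
21 → 18 → 1
29 → 27, 22, 18 → 3
27 → 22, 18 → 2
22 → 18 → 1
18 → none → 0
39 → 30, 38 → 2
30 → none → 0
38 → none → 0
Sum: 1 + 3 + 2 + 1 + 0 + 2 + 0 + 0 = 9
Change: 9 − 10 = -1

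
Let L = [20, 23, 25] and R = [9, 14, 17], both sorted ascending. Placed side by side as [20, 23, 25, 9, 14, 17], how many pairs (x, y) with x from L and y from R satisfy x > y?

There are 9 split inversions.

Count, for every r in R, how many entries of L exceed r:
r = 9: 20, 23, 25 → 3
r = 14: 20, 23, 25 → 3
r = 17: 20, 23, 25 → 3
Cross-inversions: 3 + 3 + 3 = 9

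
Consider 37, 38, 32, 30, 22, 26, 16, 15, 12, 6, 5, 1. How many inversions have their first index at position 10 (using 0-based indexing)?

The element at index 10 is 5.
Elements after it: 1
Those smaller than 5: 1

1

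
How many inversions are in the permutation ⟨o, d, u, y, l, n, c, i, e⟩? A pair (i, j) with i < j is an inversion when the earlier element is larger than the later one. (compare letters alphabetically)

24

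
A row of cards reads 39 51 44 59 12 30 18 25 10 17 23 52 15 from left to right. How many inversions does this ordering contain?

There are 51 inversions.

Count, for each position, how many later elements it exceeds:
39 → 12, 30, 18, 25, 10, 17, 23, 15 → 8
51 → 44, 12, 30, 18, 25, 10, 17, 23, 15 → 9
44 → 12, 30, 18, 25, 10, 17, 23, 15 → 8
59 → 12, 30, 18, 25, 10, 17, 23, 52, 15 → 9
12 → 10 → 1
30 → 18, 25, 10, 17, 23, 15 → 6
18 → 10, 17, 15 → 3
25 → 10, 17, 23, 15 → 4
10 → none → 0
17 → 15 → 1
23 → 15 → 1
52 → 15 → 1
15 → none → 0
Sum: 8 + 9 + 8 + 9 + 1 + 6 + 3 + 4 + 0 + 1 + 1 + 1 + 0 = 51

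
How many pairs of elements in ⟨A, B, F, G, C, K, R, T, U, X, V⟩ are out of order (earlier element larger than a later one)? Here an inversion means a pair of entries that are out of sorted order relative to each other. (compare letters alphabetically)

3

Element-by-element contributions:
A → none → 0
B → none → 0
F → C → 1
G → C → 1
C → none → 0
K → none → 0
R → none → 0
T → none → 0
U → none → 0
X → V → 1
V → none → 0
Sum: 0 + 0 + 1 + 1 + 0 + 0 + 0 + 0 + 0 + 1 + 0 = 3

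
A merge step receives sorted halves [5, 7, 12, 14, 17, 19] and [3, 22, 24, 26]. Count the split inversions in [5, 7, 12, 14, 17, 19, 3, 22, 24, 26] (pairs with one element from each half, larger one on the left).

For each element r of the right run, count left-run elements greater than r:
r = 3: 5, 7, 12, 14, 17, 19 → 6
r = 22: none → 0
r = 24: none → 0
r = 26: none → 0
Cross-inversions: 6 + 0 + 0 + 0 = 6

6 split inversions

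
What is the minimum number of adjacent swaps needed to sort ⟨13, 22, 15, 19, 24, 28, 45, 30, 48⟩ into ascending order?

There are 3 adjacent swaps.

Minimum adjacent swaps = number of inversions (each swap of adjacent out-of-order elements removes one inversion and no swap can remove more).
Count inversions — for each element, later elements that are smaller:
13: none → 0
22: 15, 19 → 2
15: none → 0
19: none → 0
24: none → 0
28: none → 0
45: 30 → 1
30: none → 0
48: none → 0
Total inversions: 0 + 2 + 0 + 0 + 0 + 0 + 1 + 0 + 0 = 3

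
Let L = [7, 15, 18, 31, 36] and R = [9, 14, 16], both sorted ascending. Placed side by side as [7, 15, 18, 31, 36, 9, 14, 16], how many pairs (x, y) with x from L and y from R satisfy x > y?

11

For each element r of the right run, count left-run elements greater than r:
r = 9: 15, 18, 31, 36 → 4
r = 14: 15, 18, 31, 36 → 4
r = 16: 18, 31, 36 → 3
Cross-inversions: 4 + 4 + 3 = 11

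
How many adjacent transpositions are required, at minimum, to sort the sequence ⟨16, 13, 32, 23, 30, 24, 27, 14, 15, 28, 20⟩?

27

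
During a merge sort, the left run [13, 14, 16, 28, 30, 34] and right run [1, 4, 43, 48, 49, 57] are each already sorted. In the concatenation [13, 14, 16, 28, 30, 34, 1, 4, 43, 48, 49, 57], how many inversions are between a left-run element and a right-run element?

12

Take each right-half value and tally the left-half values above it:
r = 1: 13, 14, 16, 28, 30, 34 → 6
r = 4: 13, 14, 16, 28, 30, 34 → 6
r = 43: none → 0
r = 48: none → 0
r = 49: none → 0
r = 57: none → 0
Cross-inversions: 6 + 6 + 0 + 0 + 0 + 0 = 12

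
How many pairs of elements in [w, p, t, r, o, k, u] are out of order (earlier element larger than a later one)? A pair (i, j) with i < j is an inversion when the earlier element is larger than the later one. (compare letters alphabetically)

14

Count, for each position, how many later elements it exceeds:
w: 6
p: 2
t: 3
r: 2
o: 1
k: 0
u: 0
Sum: 6 + 2 + 3 + 2 + 1 + 0 + 0 = 14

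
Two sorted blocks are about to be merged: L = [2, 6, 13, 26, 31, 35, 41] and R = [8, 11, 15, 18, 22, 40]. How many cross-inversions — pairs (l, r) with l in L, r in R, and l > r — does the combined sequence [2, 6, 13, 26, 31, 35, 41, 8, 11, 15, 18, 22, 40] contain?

Cross-inversions: 23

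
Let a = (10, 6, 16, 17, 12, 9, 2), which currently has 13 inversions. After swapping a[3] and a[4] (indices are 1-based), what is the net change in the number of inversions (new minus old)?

Positions 3 and 4 hold 16 and 17; after swapping, the array is [10, 6, 17, 16, 12, 9, 2].
Element-by-element contributions:
10 → 6, 9, 2 → 3
6 → 2 → 1
17 → 16, 12, 9, 2 → 4
16 → 12, 9, 2 → 3
12 → 9, 2 → 2
9 → 2 → 1
2 → none → 0
Sum: 3 + 1 + 4 + 3 + 2 + 1 + 0 = 14
Change: 14 − 13 = +1

+1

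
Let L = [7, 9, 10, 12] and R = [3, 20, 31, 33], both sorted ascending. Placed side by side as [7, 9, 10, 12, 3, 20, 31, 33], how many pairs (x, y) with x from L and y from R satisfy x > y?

Count, for every r in R, how many entries of L exceed r:
r = 3: 7, 9, 10, 12 → 4
r = 20: none → 0
r = 31: none → 0
r = 33: none → 0
Cross-inversions: 4 + 0 + 0 + 0 = 4

4 split inversions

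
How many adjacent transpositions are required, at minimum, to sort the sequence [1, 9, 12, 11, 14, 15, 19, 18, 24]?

Swaps: 2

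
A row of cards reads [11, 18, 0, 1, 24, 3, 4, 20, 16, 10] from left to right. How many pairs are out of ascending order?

Count, for each position, how many later elements it exceeds:
11 → 0, 1, 3, 4, 10 → 5
18 → 0, 1, 3, 4, 16, 10 → 6
0 → none → 0
1 → none → 0
24 → 3, 4, 20, 16, 10 → 5
3 → none → 0
4 → none → 0
20 → 16, 10 → 2
16 → 10 → 1
10 → none → 0
Sum: 5 + 6 + 0 + 0 + 5 + 0 + 0 + 2 + 1 + 0 = 19

19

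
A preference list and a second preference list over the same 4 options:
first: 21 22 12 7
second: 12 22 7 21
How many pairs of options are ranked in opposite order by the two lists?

Assign each item its position (1..4) in the first ordering, then rewrite the second ordering as that position sequence:
positions: 21→1, 22→2, 12→3, 7→4
second ordering as positions: [3, 2, 4, 1]
Discordant pairs = inversions in this position sequence.
3: 2, 1 → 2
2: 1 → 1
4: 1 → 1
1: 0
Total: 2 + 1 + 1 + 0 = 4

There are 4 pairs.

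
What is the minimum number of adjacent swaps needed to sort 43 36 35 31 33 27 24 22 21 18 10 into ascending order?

54

Minimum adjacent swaps = number of inversions (each swap of adjacent out-of-order elements removes one inversion and no swap can remove more).
Count inversions — for each element, later elements that are smaller:
43: 36, 35, 31, 33, 27, 24, 22, 21, 18, 10 → 10
36: 35, 31, 33, 27, 24, 22, 21, 18, 10 → 9
35: 31, 33, 27, 24, 22, 21, 18, 10 → 8
31: 27, 24, 22, 21, 18, 10 → 6
33: 27, 24, 22, 21, 18, 10 → 6
27: 24, 22, 21, 18, 10 → 5
24: 22, 21, 18, 10 → 4
22: 21, 18, 10 → 3
21: 18, 10 → 2
18: 10 → 1
10: none → 0
Total inversions: 10 + 9 + 8 + 6 + 6 + 5 + 4 + 3 + 2 + 1 + 0 = 54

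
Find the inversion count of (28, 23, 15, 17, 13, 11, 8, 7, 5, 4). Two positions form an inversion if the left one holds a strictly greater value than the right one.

Element-by-element contributions:
28: 9
23: 8
15: 6
17: 6
13: 5
11: 4
8: 3
7: 2
5: 1
4: 0
Sum: 9 + 8 + 6 + 6 + 5 + 4 + 3 + 2 + 1 + 0 = 44

44 inversions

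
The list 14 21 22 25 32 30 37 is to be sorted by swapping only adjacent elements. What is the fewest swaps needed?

Each adjacent swap fixes exactly one inversion, so the minimum swap count equals the number of inversions.
Count inversions — for each element, later elements that are smaller:
14: none → 0
21: none → 0
22: none → 0
25: none → 0
32: 30 → 1
30: none → 0
37: none → 0
Total inversions: 0 + 0 + 0 + 0 + 1 + 0 + 0 = 1

1 swap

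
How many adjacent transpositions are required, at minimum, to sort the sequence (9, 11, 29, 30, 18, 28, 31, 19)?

8 swaps

Minimum adjacent swaps = number of inversions (each swap of adjacent out-of-order elements removes one inversion and no swap can remove more).
Count inversions — for each element, later elements that are smaller:
9: none → 0
11: none → 0
29: 18, 28, 19 → 3
30: 18, 28, 19 → 3
18: none → 0
28: 19 → 1
31: 19 → 1
19: none → 0
Total inversions: 0 + 0 + 3 + 3 + 0 + 1 + 1 + 0 = 8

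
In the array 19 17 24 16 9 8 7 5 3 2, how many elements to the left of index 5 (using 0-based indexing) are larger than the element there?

5

The element at index 5 is 8.
Elements before it: 19, 17, 24, 16, 9
Those larger than 8: 19, 17, 24, 16, 9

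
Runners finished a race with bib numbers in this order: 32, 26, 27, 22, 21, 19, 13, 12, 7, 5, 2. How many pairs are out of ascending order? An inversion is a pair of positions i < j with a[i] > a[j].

54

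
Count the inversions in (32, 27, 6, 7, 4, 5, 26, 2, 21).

25

Element-by-element contributions:
32: 8
27: 7
6: 3
7: 3
4: 1
5: 1
26: 2
2: 0
21: 0
Sum: 8 + 7 + 3 + 3 + 1 + 1 + 2 + 0 + 0 = 25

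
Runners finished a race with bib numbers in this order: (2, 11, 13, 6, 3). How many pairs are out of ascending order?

There are 5 inversions.

Listing every pair i<j with a[i]>a[j] (using 0-based positions):
(1,3): 11 > 6
(1,4): 11 > 3
(2,3): 13 > 6
(2,4): 13 > 3
(3,4): 6 > 3
That's 5 pairs.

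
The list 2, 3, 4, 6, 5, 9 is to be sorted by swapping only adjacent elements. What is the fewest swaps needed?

1

Each adjacent swap fixes exactly one inversion, so the minimum swap count equals the number of inversions.
Count inversions — for each element, later elements that are smaller:
2: none → 0
3: none → 0
4: none → 0
6: 5 → 1
5: none → 0
9: none → 0
Total inversions: 0 + 0 + 0 + 1 + 0 + 0 = 1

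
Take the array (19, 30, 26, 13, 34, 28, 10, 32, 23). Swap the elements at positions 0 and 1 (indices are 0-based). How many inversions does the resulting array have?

Positions 0 and 1 hold 19 and 30; after swapping, the array is [30, 19, 26, 13, 34, 28, 10, 32, 23].
Count, for each position, how many later elements it exceeds:
30 → 19, 26, 13, 28, 10, 23 → 6
19 → 13, 10 → 2
26 → 13, 10, 23 → 3
13 → 10 → 1
34 → 28, 10, 32, 23 → 4
28 → 10, 23 → 2
10 → none → 0
32 → 23 → 1
23 → none → 0
Sum: 6 + 2 + 3 + 1 + 4 + 2 + 0 + 1 + 0 = 19

19 inversions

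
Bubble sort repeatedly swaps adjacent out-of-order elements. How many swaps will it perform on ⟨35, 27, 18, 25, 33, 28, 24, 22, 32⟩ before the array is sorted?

Minimum adjacent swaps = number of inversions (each swap of adjacent out-of-order elements removes one inversion and no swap can remove more).
Count inversions — for each element, later elements that are smaller:
35: 27, 18, 25, 33, 28, 24, 22, 32 → 8
27: 18, 25, 24, 22 → 4
18: none → 0
25: 24, 22 → 2
33: 28, 24, 22, 32 → 4
28: 24, 22 → 2
24: 22 → 1
22: none → 0
32: none → 0
Total inversions: 8 + 4 + 0 + 2 + 4 + 2 + 1 + 0 + 0 = 21

21 swaps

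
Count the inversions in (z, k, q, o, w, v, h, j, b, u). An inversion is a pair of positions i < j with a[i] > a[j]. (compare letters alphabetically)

30 out-of-order pairs

Count, for each position, how many later elements it exceeds:
z: 9
k: 3
q: 4
o: 3
w: 5
v: 4
h: 1
j: 1
b: 0
u: 0
Sum: 9 + 3 + 4 + 3 + 5 + 4 + 1 + 1 + 0 + 0 = 30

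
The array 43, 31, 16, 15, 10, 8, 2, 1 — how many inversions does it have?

28

Element-by-element contributions:
43: 7
31: 6
16: 5
15: 4
10: 3
8: 2
2: 1
1: 0
Sum: 7 + 6 + 5 + 4 + 3 + 2 + 1 + 0 = 28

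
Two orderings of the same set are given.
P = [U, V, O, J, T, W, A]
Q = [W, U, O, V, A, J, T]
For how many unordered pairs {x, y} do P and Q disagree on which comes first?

Assign each item its position (1..7) in the first ordering, then rewrite the second ordering as that position sequence:
positions: U→1, V→2, O→3, J→4, T→5, W→6, A→7
second ordering as positions: [6, 1, 3, 2, 7, 4, 5]
Discordant pairs = inversions in this position sequence.
6: 1, 3, 2, 4, 5 → 5
1: 0
3: 2 → 1
2: 0
7: 4, 5 → 2
4: 0
5: 0
Total: 5 + 0 + 1 + 0 + 2 + 0 + 0 = 8

There are 8 disagreeing pairs.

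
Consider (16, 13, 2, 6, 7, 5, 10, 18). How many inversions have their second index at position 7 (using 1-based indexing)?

2 such elements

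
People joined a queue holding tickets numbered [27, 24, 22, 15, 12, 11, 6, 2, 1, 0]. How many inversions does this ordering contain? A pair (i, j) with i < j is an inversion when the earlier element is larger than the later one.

45 inversions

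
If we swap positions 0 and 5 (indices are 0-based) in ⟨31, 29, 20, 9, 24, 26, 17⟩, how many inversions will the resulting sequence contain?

Positions 0 and 5 hold 31 and 26; after swapping, the array is [26, 29, 20, 9, 24, 31, 17].
Element-by-element contributions:
26 → 20, 9, 24, 17 → 4
29 → 20, 9, 24, 17 → 4
20 → 9, 17 → 2
9 → none → 0
24 → 17 → 1
31 → 17 → 1
17 → none → 0
Sum: 4 + 4 + 2 + 0 + 1 + 1 + 0 = 12

There are 12 inversions.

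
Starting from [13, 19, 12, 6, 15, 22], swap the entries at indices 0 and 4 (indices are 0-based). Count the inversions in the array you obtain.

Positions 0 and 4 hold 13 and 15; after swapping, the array is [15, 19, 12, 6, 13, 22].
Count, for each position, how many later elements it exceeds:
15 → 12, 6, 13 → 3
19 → 12, 6, 13 → 3
12 → 6 → 1
6 → none → 0
13 → none → 0
22 → none → 0
Sum: 3 + 3 + 1 + 0 + 0 + 0 = 7

7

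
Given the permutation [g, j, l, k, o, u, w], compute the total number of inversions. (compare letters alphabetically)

Sweep left to right; for each value list the smaller values that follow it:
g → none → 0
j → none → 0
l → k → 1
k → none → 0
o → none → 0
u → none → 0
w → none → 0
Sum: 0 + 0 + 1 + 0 + 0 + 0 + 0 = 1

1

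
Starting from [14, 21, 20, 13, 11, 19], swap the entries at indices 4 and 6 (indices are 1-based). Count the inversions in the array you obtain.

11

Positions 4 and 6 hold 13 and 19; after swapping, the array is [14, 21, 20, 19, 11, 13].
Element-by-element contributions:
14: 2
21: 4
20: 3
19: 2
11: 0
13: 0
Sum: 2 + 4 + 3 + 2 + 0 + 0 = 11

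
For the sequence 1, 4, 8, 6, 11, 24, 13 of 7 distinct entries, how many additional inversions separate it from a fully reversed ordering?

Maximum inversions for 7 distinct elements is C(7, 2) = 7·6/2 = 21.
Current inversions — for each element, count later smaller elements:
1: 0
4: 0
8: 1
6: 0
11: 0
24: 1
13: 0
Current total: 0 + 0 + 1 + 0 + 0 + 1 + 0 = 2
Shortfall: 21 − 2 = 19

19 inversions short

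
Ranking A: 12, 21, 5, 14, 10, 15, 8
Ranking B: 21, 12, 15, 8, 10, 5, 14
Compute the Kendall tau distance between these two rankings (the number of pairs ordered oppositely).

9

Assign each item its position (1..7) in the first ordering, then rewrite the second ordering as that position sequence:
positions: 12→1, 21→2, 5→3, 14→4, 10→5, 15→6, 8→7
second ordering as positions: [2, 1, 6, 7, 5, 3, 4]
Discordant pairs = inversions in this position sequence.
2: 1 → 1
1: 0
6: 5, 3, 4 → 3
7: 5, 3, 4 → 3
5: 3, 4 → 2
3: 0
4: 0
Total: 1 + 0 + 3 + 3 + 2 + 0 + 0 = 9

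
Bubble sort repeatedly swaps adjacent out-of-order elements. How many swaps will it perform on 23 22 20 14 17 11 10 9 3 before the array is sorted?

The minimum number of adjacent swaps to sort an array equals its inversion count, since every such swap removes exactly one inversion.
Count inversions — for each element, later elements that are smaller:
23: 22, 20, 14, 17, 11, 10, 9, 3 → 8
22: 20, 14, 17, 11, 10, 9, 3 → 7
20: 14, 17, 11, 10, 9, 3 → 6
14: 11, 10, 9, 3 → 4
17: 11, 10, 9, 3 → 4
11: 10, 9, 3 → 3
10: 9, 3 → 2
9: 3 → 1
3: none → 0
Total inversions: 8 + 7 + 6 + 4 + 4 + 3 + 2 + 1 + 0 = 35

35 adjacent swaps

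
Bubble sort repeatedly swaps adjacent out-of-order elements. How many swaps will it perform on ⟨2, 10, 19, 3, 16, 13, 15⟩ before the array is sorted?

There are 7 adjacent swaps.

Each adjacent swap fixes exactly one inversion, so the minimum swap count equals the number of inversions.
Count inversions — for each element, later elements that are smaller:
2: none → 0
10: 3 → 1
19: 3, 16, 13, 15 → 4
3: none → 0
16: 13, 15 → 2
13: none → 0
15: none → 0
Total inversions: 0 + 1 + 4 + 0 + 2 + 0 + 0 = 7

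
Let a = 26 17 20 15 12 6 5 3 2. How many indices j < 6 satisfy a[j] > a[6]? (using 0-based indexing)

6 such elements

The element at index 6 is 5.
Elements before it: 26, 17, 20, 15, 12, 6
Those larger than 5: 26, 17, 20, 15, 12, 6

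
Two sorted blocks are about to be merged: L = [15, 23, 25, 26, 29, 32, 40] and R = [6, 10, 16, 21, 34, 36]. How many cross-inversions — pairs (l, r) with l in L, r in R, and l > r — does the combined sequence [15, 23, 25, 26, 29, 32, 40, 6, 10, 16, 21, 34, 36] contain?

Take each right-half value and tally the left-half values above it:
r = 6: 15, 23, 25, 26, 29, 32, 40 → 7
r = 10: 15, 23, 25, 26, 29, 32, 40 → 7
r = 16: 23, 25, 26, 29, 32, 40 → 6
r = 21: 23, 25, 26, 29, 32, 40 → 6
r = 34: 40 → 1
r = 36: 40 → 1
Cross-inversions: 7 + 7 + 6 + 6 + 1 + 1 = 28

28 cross-inversions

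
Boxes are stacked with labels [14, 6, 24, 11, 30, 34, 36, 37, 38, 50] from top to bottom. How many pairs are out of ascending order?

Inversions: 3

Element-by-element contributions:
14 → 6, 11 → 2
6 → none → 0
24 → 11 → 1
11 → none → 0
30 → none → 0
34 → none → 0
36 → none → 0
37 → none → 0
38 → none → 0
50 → none → 0
Sum: 2 + 0 + 1 + 0 + 0 + 0 + 0 + 0 + 0 + 0 = 3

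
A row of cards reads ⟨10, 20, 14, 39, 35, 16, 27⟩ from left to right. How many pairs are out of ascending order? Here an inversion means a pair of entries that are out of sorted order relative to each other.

Element-by-element contributions:
10: 0
20: 2
14: 0
39: 3
35: 2
16: 0
27: 0
Sum: 0 + 2 + 0 + 3 + 2 + 0 + 0 = 7

7 out-of-order pairs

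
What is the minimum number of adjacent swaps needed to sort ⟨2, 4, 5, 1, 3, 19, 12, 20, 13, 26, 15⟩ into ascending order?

11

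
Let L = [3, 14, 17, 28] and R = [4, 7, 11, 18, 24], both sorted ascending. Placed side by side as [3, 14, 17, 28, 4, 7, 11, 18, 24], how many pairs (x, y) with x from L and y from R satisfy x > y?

Count, for every r in R, how many entries of L exceed r:
r = 4: 14, 17, 28 → 3
r = 7: 14, 17, 28 → 3
r = 11: 14, 17, 28 → 3
r = 18: 28 → 1
r = 24: 28 → 1
Cross-inversions: 3 + 3 + 3 + 1 + 1 = 11

There are 11 cross-inversions.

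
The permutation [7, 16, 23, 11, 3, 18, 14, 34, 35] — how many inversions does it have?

Inversions: 10

For each element, count later entries that are smaller:
7 → 3 → 1
16 → 11, 3, 14 → 3
23 → 11, 3, 18, 14 → 4
11 → 3 → 1
3 → none → 0
18 → 14 → 1
14 → none → 0
34 → none → 0
35 → none → 0
Sum: 1 + 3 + 4 + 1 + 0 + 1 + 0 + 0 + 0 = 10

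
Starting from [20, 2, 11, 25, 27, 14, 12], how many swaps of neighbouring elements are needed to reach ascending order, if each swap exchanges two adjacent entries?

The minimum number of adjacent swaps to sort an array equals its inversion count, since every such swap removes exactly one inversion.
Count inversions — for each element, later elements that are smaller:
20: 2, 11, 14, 12 → 4
2: none → 0
11: none → 0
25: 14, 12 → 2
27: 14, 12 → 2
14: 12 → 1
12: none → 0
Total inversions: 4 + 0 + 0 + 2 + 2 + 1 + 0 = 9

Swaps: 9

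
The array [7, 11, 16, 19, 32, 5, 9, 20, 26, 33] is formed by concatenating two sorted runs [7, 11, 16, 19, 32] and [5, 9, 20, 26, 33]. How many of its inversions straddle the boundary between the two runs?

11

Count, for every r in R, how many entries of L exceed r:
r = 5: 7, 11, 16, 19, 32 → 5
r = 9: 11, 16, 19, 32 → 4
r = 20: 32 → 1
r = 26: 32 → 1
r = 33: none → 0
Cross-inversions: 5 + 4 + 1 + 1 + 0 = 11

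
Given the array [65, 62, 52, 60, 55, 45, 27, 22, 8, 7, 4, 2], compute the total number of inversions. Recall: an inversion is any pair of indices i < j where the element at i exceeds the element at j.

Element-by-element contributions:
65 → 62, 52, 60, 55, 45, 27, 22, 8, 7, 4, 2 → 11
62 → 52, 60, 55, 45, 27, 22, 8, 7, 4, 2 → 10
52 → 45, 27, 22, 8, 7, 4, 2 → 7
60 → 55, 45, 27, 22, 8, 7, 4, 2 → 8
55 → 45, 27, 22, 8, 7, 4, 2 → 7
45 → 27, 22, 8, 7, 4, 2 → 6
27 → 22, 8, 7, 4, 2 → 5
22 → 8, 7, 4, 2 → 4
8 → 7, 4, 2 → 3
7 → 4, 2 → 2
4 → 2 → 1
2 → none → 0
Sum: 11 + 10 + 7 + 8 + 7 + 6 + 5 + 4 + 3 + 2 + 1 + 0 = 64

64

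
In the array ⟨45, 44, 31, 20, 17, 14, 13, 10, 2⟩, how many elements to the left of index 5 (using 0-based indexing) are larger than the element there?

The element at index 5 is 14.
Elements before it: 45, 44, 31, 20, 17
Those larger than 14: 45, 44, 31, 20, 17

5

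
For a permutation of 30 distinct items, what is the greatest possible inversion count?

The maximum occurs when the array is in strictly decreasing order: every one of the C(30, 2) pairs is inverted.
C(30, 2) = 30·29/2 = 435

435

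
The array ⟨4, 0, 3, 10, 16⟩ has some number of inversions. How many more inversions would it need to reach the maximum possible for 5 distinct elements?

8

Maximum inversions for 5 distinct elements is C(5, 2) = 5·4/2 = 10.
Current inversions — for each element, count later smaller elements:
4: 2
0: 0
3: 0
10: 0
16: 0
Current total: 2 + 0 + 0 + 0 + 0 = 2
Shortfall: 10 − 2 = 8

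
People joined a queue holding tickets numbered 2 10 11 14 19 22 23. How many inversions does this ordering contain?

0 inversions

Count, for each position, how many later elements it exceeds:
2: 0
10: 0
11: 0
14: 0
19: 0
22: 0
23: 0
Sum: 0 + 0 + 0 + 0 + 0 + 0 + 0 = 0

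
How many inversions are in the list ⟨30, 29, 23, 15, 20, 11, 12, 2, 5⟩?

Count, for each position, how many later elements it exceeds:
30 → 29, 23, 15, 20, 11, 12, 2, 5 → 8
29 → 23, 15, 20, 11, 12, 2, 5 → 7
23 → 15, 20, 11, 12, 2, 5 → 6
15 → 11, 12, 2, 5 → 4
20 → 11, 12, 2, 5 → 4
11 → 2, 5 → 2
12 → 2, 5 → 2
2 → none → 0
5 → none → 0
Sum: 8 + 7 + 6 + 4 + 4 + 2 + 2 + 0 + 0 = 33

33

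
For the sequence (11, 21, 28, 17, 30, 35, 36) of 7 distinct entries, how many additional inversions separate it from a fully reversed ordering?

19

Maximum inversions for 7 distinct elements is C(7, 2) = 7·6/2 = 21.
Current inversions — for each element, count later smaller elements:
11: 0
21: 1
28: 1
17: 0
30: 0
35: 0
36: 0
Current total: 0 + 1 + 1 + 0 + 0 + 0 + 0 = 2
Shortfall: 21 − 2 = 19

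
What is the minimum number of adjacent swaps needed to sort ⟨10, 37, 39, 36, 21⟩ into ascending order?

The minimum number of adjacent swaps to sort an array equals its inversion count, since every such swap removes exactly one inversion.
Count inversions — for each element, later elements that are smaller:
10: none → 0
37: 36, 21 → 2
39: 36, 21 → 2
36: 21 → 1
21: none → 0
Total inversions: 0 + 2 + 2 + 1 + 0 = 5

5 adjacent swaps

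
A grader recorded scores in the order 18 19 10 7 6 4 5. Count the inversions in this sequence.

19 inversions

Count, for each position, how many later elements it exceeds:
18 → 10, 7, 6, 4, 5 → 5
19 → 10, 7, 6, 4, 5 → 5
10 → 7, 6, 4, 5 → 4
7 → 6, 4, 5 → 3
6 → 4, 5 → 2
4 → none → 0
5 → none → 0
Sum: 5 + 5 + 4 + 3 + 2 + 0 + 0 = 19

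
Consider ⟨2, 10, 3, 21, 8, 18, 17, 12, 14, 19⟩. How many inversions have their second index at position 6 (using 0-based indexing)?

The element at index 6 is 17.
Elements before it: 2, 10, 3, 21, 8, 18
Those larger than 17: 21, 18

2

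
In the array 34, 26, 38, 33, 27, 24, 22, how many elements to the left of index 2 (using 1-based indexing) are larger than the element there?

The element at index 2 is 26.
Elements before it: 34
Those larger than 26: 34

1 such element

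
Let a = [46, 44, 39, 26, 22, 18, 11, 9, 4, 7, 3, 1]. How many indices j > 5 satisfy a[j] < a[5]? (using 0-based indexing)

6

The element at index 5 is 18.
Elements after it: 11, 9, 4, 7, 3, 1
Those smaller than 18: 11, 9, 4, 7, 3, 1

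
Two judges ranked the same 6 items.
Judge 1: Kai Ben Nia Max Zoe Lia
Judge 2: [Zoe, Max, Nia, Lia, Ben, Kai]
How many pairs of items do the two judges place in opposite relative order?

Assign each item its position (1..6) in the first ordering, then rewrite the second ordering as that position sequence:
positions: Kai→1, Ben→2, Nia→3, Max→4, Zoe→5, Lia→6
second ordering as positions: [5, 4, 3, 6, 2, 1]
Discordant pairs = inversions in this position sequence.
5: 4, 3, 2, 1 → 4
4: 3, 2, 1 → 3
3: 2, 1 → 2
6: 2, 1 → 2
2: 1 → 1
1: 0
Total: 4 + 3 + 2 + 2 + 1 + 0 = 12

12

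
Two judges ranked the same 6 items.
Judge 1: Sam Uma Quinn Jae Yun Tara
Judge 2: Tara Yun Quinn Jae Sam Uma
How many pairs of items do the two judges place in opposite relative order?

Assign each item its position (1..6) in the first ordering, then rewrite the second ordering as that position sequence:
positions: Sam→1, Uma→2, Quinn→3, Jae→4, Yun→5, Tara→6
second ordering as positions: [6, 5, 3, 4, 1, 2]
Discordant pairs = inversions in this position sequence.
6: 5, 3, 4, 1, 2 → 5
5: 3, 4, 1, 2 → 4
3: 1, 2 → 2
4: 1, 2 → 2
1: 0
2: 0
Total: 5 + 4 + 2 + 2 + 0 + 0 = 13

13 discordant pairs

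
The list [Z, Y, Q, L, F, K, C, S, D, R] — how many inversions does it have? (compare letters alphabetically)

Element-by-element contributions:
Z: 9
Y: 8
Q: 5
L: 4
F: 2
K: 2
C: 0
S: 2
D: 0
R: 0
Sum: 9 + 8 + 5 + 4 + 2 + 2 + 0 + 2 + 0 + 0 = 32

There are 32 inversions.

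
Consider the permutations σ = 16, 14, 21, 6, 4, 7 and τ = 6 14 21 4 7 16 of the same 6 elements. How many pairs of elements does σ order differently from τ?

Assign each item its position (1..6) in the first ordering, then rewrite the second ordering as that position sequence:
positions: 16→1, 14→2, 21→3, 6→4, 4→5, 7→6
second ordering as positions: [4, 2, 3, 5, 6, 1]
Discordant pairs = inversions in this position sequence.
4: 2, 3, 1 → 3
2: 1 → 1
3: 1 → 1
5: 1 → 1
6: 1 → 1
1: 0
Total: 3 + 1 + 1 + 1 + 1 + 0 = 7

7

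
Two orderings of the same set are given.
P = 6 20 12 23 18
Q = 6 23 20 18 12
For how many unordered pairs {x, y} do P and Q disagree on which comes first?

Assign each item its position (1..5) in the first ordering, then rewrite the second ordering as that position sequence:
positions: 6→1, 20→2, 12→3, 23→4, 18→5
second ordering as positions: [1, 4, 2, 5, 3]
Discordant pairs = inversions in this position sequence.
1: 0
4: 2, 3 → 2
2: 0
5: 3 → 1
3: 0
Total: 0 + 2 + 0 + 1 + 0 = 3

3 disagreeing pairs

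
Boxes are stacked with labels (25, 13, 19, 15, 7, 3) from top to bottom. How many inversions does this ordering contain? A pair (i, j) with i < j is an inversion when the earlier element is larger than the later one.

Sweep left to right; for each value list the smaller values that follow it:
25 → 13, 19, 15, 7, 3 → 5
13 → 7, 3 → 2
19 → 15, 7, 3 → 3
15 → 7, 3 → 2
7 → 3 → 1
3 → none → 0
Sum: 5 + 2 + 3 + 2 + 1 + 0 = 13

Out-of-order pairs: 13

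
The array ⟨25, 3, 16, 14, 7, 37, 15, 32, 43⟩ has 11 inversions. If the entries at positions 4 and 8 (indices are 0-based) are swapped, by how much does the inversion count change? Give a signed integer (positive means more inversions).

+7

Positions 4 and 8 hold 7 and 43; after swapping, the array is [25, 3, 16, 14, 43, 37, 15, 32, 7].
Count, for each position, how many later elements it exceeds:
25: 5
3: 0
16: 3
14: 1
43: 4
37: 3
15: 1
32: 1
7: 0
Sum: 5 + 0 + 3 + 1 + 4 + 3 + 1 + 1 + 0 = 18
Change: 18 − 11 = +7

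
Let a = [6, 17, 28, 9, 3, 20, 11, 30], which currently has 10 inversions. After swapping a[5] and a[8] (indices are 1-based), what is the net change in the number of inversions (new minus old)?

+5

Positions 5 and 8 hold 3 and 30; after swapping, the array is [6, 17, 28, 9, 30, 20, 11, 3].
Count, for each position, how many later elements it exceeds:
6 → 3 → 1
17 → 9, 11, 3 → 3
28 → 9, 20, 11, 3 → 4
9 → 3 → 1
30 → 20, 11, 3 → 3
20 → 11, 3 → 2
11 → 3 → 1
3 → none → 0
Sum: 1 + 3 + 4 + 1 + 3 + 2 + 1 + 0 = 15
Change: 15 − 10 = +5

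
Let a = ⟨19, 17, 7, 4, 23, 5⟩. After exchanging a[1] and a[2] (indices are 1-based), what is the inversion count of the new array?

Positions 1 and 2 hold 19 and 17; after swapping, the array is [17, 19, 7, 4, 23, 5].
Count, for each position, how many later elements it exceeds:
17 → 7, 4, 5 → 3
19 → 7, 4, 5 → 3
7 → 4, 5 → 2
4 → none → 0
23 → 5 → 1
5 → none → 0
Sum: 3 + 3 + 2 + 0 + 1 + 0 = 9

There are 9 inversions.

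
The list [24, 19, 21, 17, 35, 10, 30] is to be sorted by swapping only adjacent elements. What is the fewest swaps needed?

Swaps: 11

Minimum adjacent swaps = number of inversions (each swap of adjacent out-of-order elements removes one inversion and no swap can remove more).
Count inversions — for each element, later elements that are smaller:
24: 19, 21, 17, 10 → 4
19: 17, 10 → 2
21: 17, 10 → 2
17: 10 → 1
35: 10, 30 → 2
10: none → 0
30: none → 0
Total inversions: 4 + 2 + 2 + 1 + 2 + 0 + 0 = 11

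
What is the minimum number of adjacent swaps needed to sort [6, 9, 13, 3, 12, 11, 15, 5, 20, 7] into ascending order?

18

Each adjacent swap fixes exactly one inversion, so the minimum swap count equals the number of inversions.
Count inversions — for each element, later elements that are smaller:
6: 3, 5 → 2
9: 3, 5, 7 → 3
13: 3, 12, 11, 5, 7 → 5
3: none → 0
12: 11, 5, 7 → 3
11: 5, 7 → 2
15: 5, 7 → 2
5: none → 0
20: 7 → 1
7: none → 0
Total inversions: 2 + 3 + 5 + 0 + 3 + 2 + 2 + 0 + 1 + 0 = 18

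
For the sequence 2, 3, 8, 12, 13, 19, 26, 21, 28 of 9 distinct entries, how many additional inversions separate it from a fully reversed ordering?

35

Maximum inversions for 9 distinct elements is C(9, 2) = 9·8/2 = 36.
Current inversions — for each element, count later smaller elements:
2: 0
3: 0
8: 0
12: 0
13: 0
19: 0
26: 1
21: 0
28: 0
Current total: 0 + 0 + 0 + 0 + 0 + 0 + 1 + 0 + 0 = 1
Shortfall: 36 − 1 = 35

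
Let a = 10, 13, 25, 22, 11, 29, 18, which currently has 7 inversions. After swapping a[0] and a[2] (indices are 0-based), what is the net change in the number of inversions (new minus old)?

+3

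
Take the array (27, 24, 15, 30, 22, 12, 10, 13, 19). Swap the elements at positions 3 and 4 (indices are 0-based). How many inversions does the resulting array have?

25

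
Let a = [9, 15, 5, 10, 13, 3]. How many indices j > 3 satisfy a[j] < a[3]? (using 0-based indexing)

1 such element

The element at index 3 is 10.
Elements after it: 13, 3
Those smaller than 10: 3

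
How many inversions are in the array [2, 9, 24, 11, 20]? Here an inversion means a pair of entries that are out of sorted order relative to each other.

2

Element-by-element contributions:
2 → none → 0
9 → none → 0
24 → 11, 20 → 2
11 → none → 0
20 → none → 0
Sum: 0 + 0 + 2 + 0 + 0 = 2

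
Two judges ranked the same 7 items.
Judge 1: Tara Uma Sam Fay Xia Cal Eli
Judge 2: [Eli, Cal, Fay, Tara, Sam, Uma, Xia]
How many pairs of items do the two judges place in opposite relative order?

15 discordant pairs

Assign each item its position (1..7) in the first ordering, then rewrite the second ordering as that position sequence:
positions: Tara→1, Uma→2, Sam→3, Fay→4, Xia→5, Cal→6, Eli→7
second ordering as positions: [7, 6, 4, 1, 3, 2, 5]
Discordant pairs = inversions in this position sequence.
7: 6, 4, 1, 3, 2, 5 → 6
6: 4, 1, 3, 2, 5 → 5
4: 1, 3, 2 → 3
1: 0
3: 2 → 1
2: 0
5: 0
Total: 6 + 5 + 3 + 0 + 1 + 0 + 0 = 15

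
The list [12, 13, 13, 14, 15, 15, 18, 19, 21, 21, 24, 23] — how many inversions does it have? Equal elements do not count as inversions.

Sweep left to right; for each value list the smaller values that follow it:
12: 0
13: 0
13: 0
14: 0
15: 0
15: 0
18: 0
19: 0
21: 0
21: 0
24: 1
23: 0
Sum: 0 + 0 + 0 + 0 + 0 + 0 + 0 + 0 + 0 + 0 + 1 + 0 = 1

1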